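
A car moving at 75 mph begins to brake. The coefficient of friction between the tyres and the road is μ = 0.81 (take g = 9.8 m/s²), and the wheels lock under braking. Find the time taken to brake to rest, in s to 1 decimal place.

75 mph × 0.44704 = 33.5280 m/s.
a = μg = 0.81 × 9.8 = 7.938 m/s².
Braking time = v/a = 33.5280 / 7.938 = 4.224 s.

Braking time ≈ 4.2 s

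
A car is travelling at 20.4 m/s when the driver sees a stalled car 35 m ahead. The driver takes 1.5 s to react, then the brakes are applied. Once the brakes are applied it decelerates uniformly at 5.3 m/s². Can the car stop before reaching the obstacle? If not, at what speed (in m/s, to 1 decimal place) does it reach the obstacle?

Reaction distance = 20.4000 × 1.5 = 30.600 m.
Braking distance needed to stop: v²/(2a) = 416.160 / 10.600 = 39.260 m, so total needed = 30.600 + 39.260 = 69.860 m > 35 m — it cannot stop.
Distance remaining when braking begins: 35 − 30.600 = 4.400 m.
v² = v₀² − 2a·d = 416.160 − 2 × 5.300 × 4.400 = 369.520 m²/s².
v = √369.520 = 19.223 m/s.

No — it strikes the obstacle at 19.2 m/s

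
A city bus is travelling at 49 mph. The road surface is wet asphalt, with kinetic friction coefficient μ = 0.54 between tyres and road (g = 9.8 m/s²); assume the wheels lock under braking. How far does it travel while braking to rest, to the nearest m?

Braking distance ≈ 45 m

49 mph × 0.44704 = 21.9050 m/s.
a = μg = 0.54 × 9.8 = 5.292 m/s².
Braking distance = v²/(2a) = 21.9050² / (2 × 5.292) = 479.829 / 10.584 = 45.335 m.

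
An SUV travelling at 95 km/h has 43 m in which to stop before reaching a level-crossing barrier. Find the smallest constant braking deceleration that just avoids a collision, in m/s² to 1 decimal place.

Required deceleration ≈ 8.1 m/s²

95 km/h ÷ 3.6 = 26.3889 m/s.
v² = 2a·d ⇒ a = v²/(2d) = 26.3889² / (2 × 43.000) = 696.374 / 86.000 = 8.0974 m/s².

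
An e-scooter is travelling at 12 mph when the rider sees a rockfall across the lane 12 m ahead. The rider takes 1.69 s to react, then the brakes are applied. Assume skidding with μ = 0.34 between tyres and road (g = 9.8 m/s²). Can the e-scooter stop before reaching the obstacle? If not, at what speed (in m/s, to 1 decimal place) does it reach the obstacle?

No — it strikes the obstacle at 3.0 m/s

12 mph × 0.44704 = 5.3645 m/s.
a = μg = 0.34 × 9.8 = 3.332 m/s².
Reaction distance = 5.3645 × 1.69 = 9.066 m.
Braking distance needed to stop: v²/(2a) = 28.778 / 6.664 = 4.318 m, so total needed = 9.066 + 4.318 = 13.384 m > 12 m — it cannot stop.
Distance remaining when braking begins: 12 − 9.066 = 2.934 m.
v² = v₀² − 2a·d = 28.778 − 2 × 3.332 × 2.934 = 9.226 m²/s².
v = √9.226 = 3.037 m/s.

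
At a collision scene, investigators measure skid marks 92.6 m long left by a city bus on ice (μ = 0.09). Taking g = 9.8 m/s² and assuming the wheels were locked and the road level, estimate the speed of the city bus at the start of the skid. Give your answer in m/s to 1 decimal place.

Initial speed ≈ 12.8 m/s

Deceleration a = μg = 0.09 × 9.8 = 0.882 m/s².
v = √(2a·d) = √(2 × 0.882 × 92.6) = √163.346 = 12.7807 m/s.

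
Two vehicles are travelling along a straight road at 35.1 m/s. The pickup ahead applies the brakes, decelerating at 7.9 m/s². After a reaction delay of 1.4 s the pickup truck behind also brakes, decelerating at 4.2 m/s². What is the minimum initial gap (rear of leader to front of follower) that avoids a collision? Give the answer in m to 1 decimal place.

Minimum gap ≈ 117.8 m

Leader travels v²/(2a_L) = 1232.010 / 15.800 = 77.975 m before stopping.
Follower covers v·t_r = 35.1000 × 1.4 = 49.140 m while reacting, then v²/(2a_F) = 1232.010 / 8.400 = 146.668 m while braking, for a total of 49.140 + 146.668 = 195.808 m.
Since a_F ≤ a_L and the follower starts braking later, the follower is never slower than the leader, so the closest approach is when both have stopped.
Minimum gap = 195.808 − 77.975 = 117.833 m.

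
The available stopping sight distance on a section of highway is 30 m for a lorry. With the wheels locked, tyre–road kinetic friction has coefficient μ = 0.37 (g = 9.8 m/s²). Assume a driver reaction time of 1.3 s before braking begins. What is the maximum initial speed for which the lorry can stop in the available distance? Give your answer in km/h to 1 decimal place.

a = μg = 0.37 × 9.8 = 3.626 m/s².
Stopping distance: v·t_r + v²/(2a) = 30 with t_r = 1.3 s and a = 3.626 m/s².
So v² + 9.428 v − 217.56 = 0.
Positive root: v = −a·t_r + √((a·t_r)² + 2a·d) = −4.714 + √(22.222 + 217.56) = 10.7709 m/s.
10.7709 m/s × 3.6 = 38.775 km/h.

Maximum speed ≈ 38.8 km/h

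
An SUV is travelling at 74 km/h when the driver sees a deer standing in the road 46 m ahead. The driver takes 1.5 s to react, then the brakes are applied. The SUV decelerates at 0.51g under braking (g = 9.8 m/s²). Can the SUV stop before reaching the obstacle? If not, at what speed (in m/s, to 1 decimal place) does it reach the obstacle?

No — it strikes the obstacle at 16.5 m/s

74 km/h ÷ 3.6 = 20.5556 m/s.
a = 0.51 × 9.8 = 4.998 m/s².
Reaction distance = 20.5556 × 1.5 = 30.833 m.
Braking distance needed to stop: v²/(2a) = 422.533 / 9.996 = 42.270 m, so total needed = 30.833 + 42.270 = 73.103 m > 46 m — it cannot stop.
Distance remaining when braking begins: 46 − 30.833 = 15.167 m.
v² = v₀² − 2a·d = 422.533 − 2 × 4.998 × 15.167 = 270.924 m²/s².
v = √270.924 = 16.460 m/s.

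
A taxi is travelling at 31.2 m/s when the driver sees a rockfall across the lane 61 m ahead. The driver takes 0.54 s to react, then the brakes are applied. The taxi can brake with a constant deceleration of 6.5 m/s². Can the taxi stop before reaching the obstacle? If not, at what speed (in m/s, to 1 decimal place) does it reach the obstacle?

No — it strikes the obstacle at 20.0 m/s

Reaction distance = 31.2000 × 0.54 = 16.848 m.
Braking distance needed to stop: v²/(2a) = 973.440 / 13.000 = 74.880 m, so total needed = 16.848 + 74.880 = 91.728 m > 61 m — it cannot stop.
Distance remaining when braking begins: 61 − 16.848 = 44.152 m.
v² = v₀² − 2a·d = 973.440 − 2 × 6.500 × 44.152 = 399.464 m²/s².
v = √399.464 = 19.987 m/s.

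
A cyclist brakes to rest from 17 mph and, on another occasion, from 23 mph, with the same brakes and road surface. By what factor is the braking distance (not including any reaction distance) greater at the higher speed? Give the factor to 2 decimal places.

Braking distance d = v²/(2a), so with a fixed, d ∝ v².
Factor = (23/17)² = 1.3529² = 1.8303.

Factor ≈ 1.83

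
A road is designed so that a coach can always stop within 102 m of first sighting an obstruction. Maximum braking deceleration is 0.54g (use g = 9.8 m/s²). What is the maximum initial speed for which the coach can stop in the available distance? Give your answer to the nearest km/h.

a = 0.54 × 9.8 = 5.292 m/s².
v²/(2a) = d ⇒ v = √(2 × 5.292 × 102) = √1079.57 = 32.8568 m/s.
32.8568 m/s × 3.6 = 118.284 km/h.

Maximum speed ≈ 118 km/h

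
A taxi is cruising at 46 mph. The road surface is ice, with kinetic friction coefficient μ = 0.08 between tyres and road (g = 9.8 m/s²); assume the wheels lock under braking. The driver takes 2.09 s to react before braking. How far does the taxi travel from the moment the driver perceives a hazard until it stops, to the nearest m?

Total stopping distance ≈ 313 m

46 mph × 0.44704 = 20.5638 m/s.
a = μg = 0.08 × 9.8 = 0.784 m/s².
Reaction distance = v·t_r = 20.5638 × 2.09 = 42.978 m.
Braking distance = v²/(2a) = 20.5638² / (2 × 0.784) = 422.870 / 1.568 = 269.688 m.
Total = 42.978 + 269.688 = 312.666 m.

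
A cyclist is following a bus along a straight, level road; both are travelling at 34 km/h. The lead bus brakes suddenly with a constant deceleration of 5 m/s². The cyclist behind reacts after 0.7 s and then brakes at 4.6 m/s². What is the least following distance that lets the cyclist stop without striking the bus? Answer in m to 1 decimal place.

34 km/h ÷ 3.6 = 9.4444 m/s.
Leader travels v²/(2a_L) = 89.197 / 10.000 = 8.920 m before stopping.
Follower covers v·t_r = 9.4444 × 0.7 = 6.611 m while reacting, then v²/(2a_F) = 89.197 / 9.200 = 9.695 m while braking, for a total of 6.611 + 9.695 = 16.306 m.
Since a_F ≤ a_L and the follower starts braking later, the follower is never slower than the leader, so the closest approach is when both have stopped.
Minimum gap = 16.306 − 8.920 = 7.386 m.

Minimum gap ≈ 7.4 m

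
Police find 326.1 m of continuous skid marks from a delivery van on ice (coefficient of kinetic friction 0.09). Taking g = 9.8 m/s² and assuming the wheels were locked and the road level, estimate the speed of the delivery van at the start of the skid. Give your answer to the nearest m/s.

Deceleration a = μg = 0.09 × 9.8 = 0.882 m/s².
v = √(2a·d) = √(2 × 0.882 × 326.1) = √575.240 = 23.9842 m/s.

Initial speed ≈ 24 m/s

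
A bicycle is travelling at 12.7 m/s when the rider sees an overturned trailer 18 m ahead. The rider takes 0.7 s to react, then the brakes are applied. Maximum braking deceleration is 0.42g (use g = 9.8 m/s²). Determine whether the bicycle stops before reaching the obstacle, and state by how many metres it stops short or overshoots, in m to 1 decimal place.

a = 0.42 × 9.8 = 4.116 m/s².
Reaction distance = 12.7000 × 0.7 = 8.890 m.
Braking distance = v²/(2a) = 161.290 / 8.232 = 19.593 m.
Total stopping distance = 8.890 + 19.593 = 28.483 m, vs 18 m available — it cannot stop in time and overshoots by 28.483 − 18 = 10.483 m.

No — it overshoots by 10.5 m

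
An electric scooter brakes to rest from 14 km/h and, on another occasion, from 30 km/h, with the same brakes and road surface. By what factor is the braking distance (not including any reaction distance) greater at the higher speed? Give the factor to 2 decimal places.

Braking distance d = v²/(2a), so with a fixed, d ∝ v².
Factor = (30/14)² = 2.1429² = 4.5920.

Factor ≈ 4.59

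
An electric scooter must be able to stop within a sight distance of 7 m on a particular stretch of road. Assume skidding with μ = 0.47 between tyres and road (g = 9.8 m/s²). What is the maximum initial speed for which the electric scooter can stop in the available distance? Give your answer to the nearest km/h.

Maximum speed ≈ 29 km/h

a = μg = 0.47 × 9.8 = 4.606 m/s².
v²/(2a) = d ⇒ v = √(2 × 4.606 × 7) = √64.48 = 8.0299 m/s.
8.0299 m/s × 3.6 = 28.908 km/h.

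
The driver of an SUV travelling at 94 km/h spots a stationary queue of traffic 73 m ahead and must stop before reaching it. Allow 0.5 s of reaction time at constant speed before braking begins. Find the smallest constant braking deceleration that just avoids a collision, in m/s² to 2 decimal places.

Required deceleration ≈ 5.69 m/s²

94 km/h ÷ 3.6 = 26.1111 m/s.
Distance covered during reaction = 26.1111 × 0.5 = 13.056 m.
Distance available for braking: 73 − 13.056 = 59.944 m.
v² = 2a·d ⇒ a = v²/(2d) = 26.1111² / (2 × 59.944) = 681.790 / 119.888 = 5.6869 m/s².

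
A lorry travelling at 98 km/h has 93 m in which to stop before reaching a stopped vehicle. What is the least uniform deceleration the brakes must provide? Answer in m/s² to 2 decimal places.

Required deceleration ≈ 3.98 m/s²

98 km/h ÷ 3.6 = 27.2222 m/s.
v² = 2a·d ⇒ a = v²/(2d) = 27.2222² / (2 × 93.000) = 741.048 / 186.000 = 3.9841 m/s².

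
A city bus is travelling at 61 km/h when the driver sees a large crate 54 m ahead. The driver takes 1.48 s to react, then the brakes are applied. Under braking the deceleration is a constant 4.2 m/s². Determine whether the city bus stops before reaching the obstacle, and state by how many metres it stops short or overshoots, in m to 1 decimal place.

No — it overshoots by 5.3 m

61 km/h ÷ 3.6 = 16.9444 m/s.
Reaction distance = 16.9444 × 1.48 = 25.078 m.
Braking distance = v²/(2a) = 287.113 / 8.400 = 34.180 m.
Total stopping distance = 25.078 + 34.180 = 59.258 m, vs 54 m available — it cannot stop in time and overshoots by 59.258 − 54 = 5.258 m.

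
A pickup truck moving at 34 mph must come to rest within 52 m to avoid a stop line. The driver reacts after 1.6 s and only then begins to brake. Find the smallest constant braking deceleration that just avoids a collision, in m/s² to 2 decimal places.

Required deceleration ≈ 4.17 m/s²

34 mph × 0.44704 = 15.1994 m/s.
Distance covered during reaction = 15.1994 × 1.6 = 24.319 m.
Distance available for braking: 52 − 24.319 = 27.681 m.
v² = 2a·d ⇒ a = v²/(2d) = 15.1994² / (2 × 27.681) = 231.022 / 55.362 = 4.1729 m/s².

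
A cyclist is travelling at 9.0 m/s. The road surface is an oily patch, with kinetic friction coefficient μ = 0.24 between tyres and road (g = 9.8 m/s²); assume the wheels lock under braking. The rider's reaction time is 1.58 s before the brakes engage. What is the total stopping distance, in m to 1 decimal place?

Total stopping distance ≈ 31.4 m

a = μg = 0.24 × 9.8 = 2.352 m/s².
Reaction distance = v·t_r = 9.0000 × 1.58 = 14.220 m.
Braking distance = v²/(2a) = 9.0000² / (2 × 2.352) = 81.000 / 4.704 = 17.219 m.
Total = 14.220 + 17.219 = 31.439 m.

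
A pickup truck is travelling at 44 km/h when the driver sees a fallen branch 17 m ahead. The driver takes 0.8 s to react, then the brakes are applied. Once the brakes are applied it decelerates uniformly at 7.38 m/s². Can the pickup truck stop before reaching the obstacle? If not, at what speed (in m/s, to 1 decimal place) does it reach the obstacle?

44 km/h ÷ 3.6 = 12.2222 m/s.
Reaction distance = 12.2222 × 0.8 = 9.778 m.
Braking distance needed to stop: v²/(2a) = 149.382 / 14.760 = 10.121 m, so total needed = 9.778 + 10.121 = 19.899 m > 17 m — it cannot stop.
Distance remaining when braking begins: 17 − 9.778 = 7.222 m.
v² = v₀² − 2a·d = 149.382 − 2 × 7.380 × 7.222 = 42.785 m²/s².
v = √42.785 = 6.541 m/s.

No — it strikes the obstacle at 6.5 m/s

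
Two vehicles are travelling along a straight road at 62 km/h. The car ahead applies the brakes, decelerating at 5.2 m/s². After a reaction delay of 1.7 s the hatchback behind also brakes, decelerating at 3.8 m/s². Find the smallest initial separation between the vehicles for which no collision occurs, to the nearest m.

Minimum gap ≈ 40 m

62 km/h ÷ 3.6 = 17.2222 m/s.
Leader travels v²/(2a_L) = 296.604 / 10.400 = 28.520 m before stopping.
Follower covers v·t_r = 17.2222 × 1.7 = 29.278 m while reacting, then v²/(2a_F) = 296.604 / 7.600 = 39.027 m while braking, for a total of 29.278 + 39.027 = 68.305 m.
Since a_F ≤ a_L and the follower starts braking later, the follower is never slower than the leader, so the closest approach is when both have stopped.
Minimum gap = 68.305 − 28.520 = 39.785 m.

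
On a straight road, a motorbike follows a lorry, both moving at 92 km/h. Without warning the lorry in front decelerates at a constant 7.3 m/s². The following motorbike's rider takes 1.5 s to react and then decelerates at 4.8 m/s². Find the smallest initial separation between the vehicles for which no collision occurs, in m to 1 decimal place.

92 km/h ÷ 3.6 = 25.5556 m/s.
Leader travels v²/(2a_L) = 653.089 / 14.600 = 44.732 m before stopping.
Follower covers v·t_r = 25.5556 × 1.5 = 38.333 m while reacting, then v²/(2a_F) = 653.089 / 9.600 = 68.030 m while braking, for a total of 38.333 + 68.030 = 106.363 m.
Since a_F ≤ a_L and the follower starts braking later, the follower is never slower than the leader, so the closest approach is when both have stopped.
Minimum gap = 106.363 − 44.732 = 61.631 m.

Minimum gap ≈ 61.6 m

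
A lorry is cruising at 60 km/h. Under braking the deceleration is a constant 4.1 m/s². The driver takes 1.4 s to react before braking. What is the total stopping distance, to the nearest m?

Total stopping distance ≈ 57 m

60 km/h ÷ 3.6 = 16.6667 m/s.
Reaction distance = v·t_r = 16.6667 × 1.4 = 23.333 m.
Braking distance = v²/(2a) = 16.6667² / (2 × 4.100) = 277.779 / 8.200 = 33.875 m.
Total = 23.333 + 33.875 = 57.208 m.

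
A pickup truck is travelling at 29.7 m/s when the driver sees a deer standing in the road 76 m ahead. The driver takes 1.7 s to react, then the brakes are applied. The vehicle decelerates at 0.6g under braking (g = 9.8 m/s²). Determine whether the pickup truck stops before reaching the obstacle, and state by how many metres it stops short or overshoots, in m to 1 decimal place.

No — it overshoots by 49.5 m

a = 0.6 × 9.8 = 5.880 m/s².
Reaction distance = 29.7000 × 1.7 = 50.490 m.
Braking distance = v²/(2a) = 882.090 / 11.760 = 75.008 m.
Total stopping distance = 50.490 + 75.008 = 125.498 m, vs 76 m available — it cannot stop in time and overshoots by 125.498 − 76 = 49.498 m.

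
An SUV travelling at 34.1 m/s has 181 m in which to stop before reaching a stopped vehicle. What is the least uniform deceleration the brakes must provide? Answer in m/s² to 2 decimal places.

Required deceleration ≈ 3.21 m/s²

v² = 2a·d ⇒ a = v²/(2d) = 34.1000² / (2 × 181.000) = 1162.810 / 362.000 = 3.2122 m/s².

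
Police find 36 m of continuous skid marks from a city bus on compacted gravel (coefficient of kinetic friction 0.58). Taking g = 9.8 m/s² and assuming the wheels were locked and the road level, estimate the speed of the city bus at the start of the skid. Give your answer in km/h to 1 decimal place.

Initial speed ≈ 72.8 km/h

Deceleration a = μg = 0.58 × 9.8 = 5.684 m/s².
v = √(2a·d) = √(2 × 5.684 × 36) = √409.248 = 20.2299 m/s.
= 20.2299 × 3.6 = 72.828 km/h.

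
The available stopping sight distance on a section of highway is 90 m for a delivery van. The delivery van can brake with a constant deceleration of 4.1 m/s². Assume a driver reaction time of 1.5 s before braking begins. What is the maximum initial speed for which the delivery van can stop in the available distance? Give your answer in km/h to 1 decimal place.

Stopping distance: v·t_r + v²/(2a) = 90 with t_r = 1.5 s and a = 4.100 m/s².
So v² + 12.300 v − 738.00 = 0.
Positive root: v = −a·t_r + √((a·t_r)² + 2a·d) = −6.150 + √(37.823 + 738.00) = 21.7036 m/s.
21.7036 m/s × 3.6 = 78.133 km/h.

Maximum speed ≈ 78.1 km/h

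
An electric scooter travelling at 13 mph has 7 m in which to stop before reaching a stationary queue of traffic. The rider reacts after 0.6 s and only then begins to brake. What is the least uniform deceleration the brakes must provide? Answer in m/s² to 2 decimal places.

Required deceleration ≈ 4.81 m/s²

13 mph × 0.44704 = 5.8115 m/s.
Distance covered during reaction = 5.8115 × 0.6 = 3.487 m.
Distance available for braking: 7 − 3.487 = 3.513 m.
v² = 2a·d ⇒ a = v²/(2d) = 5.8115² / (2 × 3.513) = 33.774 / 7.026 = 4.8070 m/s².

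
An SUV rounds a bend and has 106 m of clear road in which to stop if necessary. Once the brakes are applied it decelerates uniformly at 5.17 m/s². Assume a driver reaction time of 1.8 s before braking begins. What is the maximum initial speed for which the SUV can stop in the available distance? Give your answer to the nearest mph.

Stopping distance: v·t_r + v²/(2a) = 106 with t_r = 1.8 s and a = 5.170 m/s².
So v² + 18.612 v − 1096.04 = 0.
Positive root: v = −a·t_r + √((a·t_r)² + 2a·d) = −9.306 + √(86.602 + 1096.04) = 25.0836 m/s.
25.0836 m/s ÷ 0.44704 = 56.110 mph.

Maximum speed ≈ 56 mph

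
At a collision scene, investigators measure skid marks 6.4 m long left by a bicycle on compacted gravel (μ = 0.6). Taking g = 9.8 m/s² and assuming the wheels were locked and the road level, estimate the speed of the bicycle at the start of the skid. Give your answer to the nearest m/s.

Initial speed ≈ 9 m/s

Deceleration a = μg = 0.6 × 9.8 = 5.880 m/s².
v = √(2a·d) = √(2 × 5.880 × 6.4) = √75.264 = 8.6755 m/s.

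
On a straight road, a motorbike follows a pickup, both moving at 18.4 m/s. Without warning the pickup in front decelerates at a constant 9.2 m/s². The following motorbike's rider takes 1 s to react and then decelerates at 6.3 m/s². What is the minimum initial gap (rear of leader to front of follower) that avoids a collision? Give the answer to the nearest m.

Leader travels v²/(2a_L) = 338.560 / 18.400 = 18.400 m before stopping.
Follower covers v·t_r = 18.4000 × 1 = 18.400 m while reacting, then v²/(2a_F) = 338.560 / 12.600 = 26.870 m while braking, for a total of 18.400 + 26.870 = 45.270 m.
Since a_F ≤ a_L and the follower starts braking later, the follower is never slower than the leader, so the closest approach is when both have stopped.
Minimum gap = 45.270 − 18.400 = 26.870 m.

Minimum gap ≈ 27 m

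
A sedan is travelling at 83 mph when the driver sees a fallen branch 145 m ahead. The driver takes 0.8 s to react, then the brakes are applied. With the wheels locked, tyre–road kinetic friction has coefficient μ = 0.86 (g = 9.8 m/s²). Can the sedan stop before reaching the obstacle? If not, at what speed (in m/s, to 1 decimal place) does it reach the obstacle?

Yes — it stops about 33.6 m short of the obstacle, so it never reaches it

83 mph × 0.44704 = 37.1043 m/s.
a = μg = 0.86 × 9.8 = 8.428 m/s².
Reaction distance = 37.1043 × 0.8 = 29.683 m.
Braking distance = v²/(2a) = 1376.729 / 16.856 = 81.676 m.
Total stopping distance = 29.683 + 81.676 = 111.359 m, vs 145 m available — it stops with 145 − 111.359 = 33.641 m to spare.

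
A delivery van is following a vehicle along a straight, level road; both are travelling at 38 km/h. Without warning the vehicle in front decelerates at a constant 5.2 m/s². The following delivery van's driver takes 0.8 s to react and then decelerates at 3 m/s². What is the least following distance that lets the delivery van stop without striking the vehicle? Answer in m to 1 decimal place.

38 km/h ÷ 3.6 = 10.5556 m/s.
Leader travels v²/(2a_L) = 111.421 / 10.400 = 10.714 m before stopping.
Follower covers v·t_r = 10.5556 × 0.8 = 8.444 m while reacting, then v²/(2a_F) = 111.421 / 6.000 = 18.570 m while braking, for a total of 8.444 + 18.570 = 27.014 m.
Since a_F ≤ a_L and the follower starts braking later, the follower is never slower than the leader, so the closest approach is when both have stopped.
Minimum gap = 27.014 − 10.714 = 16.300 m.

Minimum gap ≈ 16.3 m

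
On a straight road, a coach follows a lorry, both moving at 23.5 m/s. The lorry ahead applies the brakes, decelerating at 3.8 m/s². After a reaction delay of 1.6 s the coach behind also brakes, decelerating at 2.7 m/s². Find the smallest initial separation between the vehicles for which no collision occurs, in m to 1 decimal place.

Minimum gap ≈ 67.2 m

Leader travels v²/(2a_L) = 552.250 / 7.600 = 72.664 m before stopping.
Follower covers v·t_r = 23.5000 × 1.6 = 37.600 m while reacting, then v²/(2a_F) = 552.250 / 5.400 = 102.269 m while braking, for a total of 37.600 + 102.269 = 139.869 m.
Since a_F ≤ a_L and the follower starts braking later, the follower is never slower than the leader, so the closest approach is when both have stopped.
Minimum gap = 139.869 − 72.664 = 67.205 m.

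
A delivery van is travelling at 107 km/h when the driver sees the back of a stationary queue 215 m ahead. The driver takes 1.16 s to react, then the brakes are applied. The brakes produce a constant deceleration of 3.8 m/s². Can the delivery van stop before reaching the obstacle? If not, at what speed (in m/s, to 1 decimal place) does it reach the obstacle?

107 km/h ÷ 3.6 = 29.7222 m/s.
Reaction distance = 29.7222 × 1.16 = 34.478 m.
Braking distance = v²/(2a) = 883.409 / 7.600 = 116.238 m.
Total stopping distance = 34.478 + 116.238 = 150.716 m, vs 215 m available — it stops with 215 − 150.716 = 64.284 m to spare.

Yes — it stops about 64.3 m short of the obstacle, so it never reaches it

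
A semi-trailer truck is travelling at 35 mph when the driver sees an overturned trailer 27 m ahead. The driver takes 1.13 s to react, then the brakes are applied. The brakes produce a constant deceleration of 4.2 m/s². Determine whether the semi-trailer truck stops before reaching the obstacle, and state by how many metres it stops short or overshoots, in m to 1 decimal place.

No — it overshoots by 19.8 m

35 mph × 0.44704 = 15.6464 m/s.
Reaction distance = 15.6464 × 1.13 = 17.680 m.
Braking distance = v²/(2a) = 244.810 / 8.400 = 29.144 m.
Total stopping distance = 17.680 + 29.144 = 46.824 m, vs 27 m available — it cannot stop in time and overshoots by 46.824 − 27 = 19.824 m.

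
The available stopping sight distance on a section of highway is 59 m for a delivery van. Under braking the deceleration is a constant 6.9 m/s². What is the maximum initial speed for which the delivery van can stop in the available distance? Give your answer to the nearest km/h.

v²/(2a) = d ⇒ v = √(2 × 6.900 × 59) = √814.20 = 28.5342 m/s.
28.5342 m/s × 3.6 = 102.723 km/h.

Maximum speed ≈ 103 km/h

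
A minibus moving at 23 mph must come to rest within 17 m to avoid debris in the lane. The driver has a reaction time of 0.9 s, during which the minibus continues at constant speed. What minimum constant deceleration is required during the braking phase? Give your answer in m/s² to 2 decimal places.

23 mph × 0.44704 = 10.2819 m/s.
Distance covered during reaction = 10.2819 × 0.9 = 9.254 m.
Distance available for braking: 17 − 9.254 = 7.746 m.
v² = 2a·d ⇒ a = v²/(2d) = 10.2819² / (2 × 7.746) = 105.717 / 15.492 = 6.8240 m/s².

Required deceleration ≈ 6.82 m/s²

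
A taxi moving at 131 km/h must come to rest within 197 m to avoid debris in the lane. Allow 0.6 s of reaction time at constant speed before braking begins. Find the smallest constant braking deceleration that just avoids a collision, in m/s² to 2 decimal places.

Required deceleration ≈ 3.78 m/s²

131 km/h ÷ 3.6 = 36.3889 m/s.
Distance covered during reaction = 36.3889 × 0.6 = 21.833 m.
Distance available for braking: 197 − 21.833 = 175.167 m.
v² = 2a·d ⇒ a = v²/(2d) = 36.3889² / (2 × 175.167) = 1324.152 / 350.334 = 3.7797 m/s².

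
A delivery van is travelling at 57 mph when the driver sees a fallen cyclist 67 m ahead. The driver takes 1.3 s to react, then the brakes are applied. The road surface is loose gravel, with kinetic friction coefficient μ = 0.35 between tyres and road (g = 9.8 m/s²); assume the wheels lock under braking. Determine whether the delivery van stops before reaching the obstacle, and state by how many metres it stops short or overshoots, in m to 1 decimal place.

No — it overshoots by 60.8 m

57 mph × 0.44704 = 25.4813 m/s.
a = μg = 0.35 × 9.8 = 3.430 m/s².
Reaction distance = 25.4813 × 1.3 = 33.126 m.
Braking distance = v²/(2a) = 649.297 / 6.860 = 94.650 m.
Total stopping distance = 33.126 + 94.650 = 127.776 m, vs 67 m available — it cannot stop in time and overshoots by 127.776 − 67 = 60.776 m.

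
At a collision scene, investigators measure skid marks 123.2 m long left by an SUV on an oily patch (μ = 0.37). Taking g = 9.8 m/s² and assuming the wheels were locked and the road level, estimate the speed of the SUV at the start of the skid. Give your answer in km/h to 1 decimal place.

Initial speed ≈ 107.6 km/h

Deceleration a = μg = 0.37 × 9.8 = 3.626 m/s².
v = √(2a·d) = √(2 × 3.626 × 123.2) = √893.446 = 29.8906 m/s.
= 29.8906 × 3.6 = 107.606 km/h.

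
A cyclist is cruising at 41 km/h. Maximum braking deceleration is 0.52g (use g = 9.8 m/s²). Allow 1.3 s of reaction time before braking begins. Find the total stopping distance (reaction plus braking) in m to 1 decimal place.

41 km/h ÷ 3.6 = 11.3889 m/s.
a = 0.52 × 9.8 = 5.096 m/s².
Reaction distance = v·t_r = 11.3889 × 1.3 = 14.806 m.
Braking distance = v²/(2a) = 11.3889² / (2 × 5.096) = 129.707 / 10.192 = 12.726 m.
Total = 14.806 + 12.726 = 27.532 m.

Total stopping distance ≈ 27.5 m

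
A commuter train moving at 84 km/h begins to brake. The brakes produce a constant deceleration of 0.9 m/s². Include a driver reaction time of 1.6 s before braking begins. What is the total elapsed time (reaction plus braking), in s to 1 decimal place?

Total time ≈ 27.5 s

84 km/h ÷ 3.6 = 23.3333 m/s.
Braking time = v/a = 23.3333 / 0.900 = 25.926 s.
Total = 1.6 + 25.926 = 27.526 s.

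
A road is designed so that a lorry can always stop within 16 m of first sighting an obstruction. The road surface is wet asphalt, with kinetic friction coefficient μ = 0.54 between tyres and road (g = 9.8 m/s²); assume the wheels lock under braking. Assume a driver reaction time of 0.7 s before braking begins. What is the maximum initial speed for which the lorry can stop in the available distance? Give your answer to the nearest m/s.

Maximum speed ≈ 10 m/s

a = μg = 0.54 × 9.8 = 5.292 m/s².
Stopping distance: v·t_r + v²/(2a) = 16 with t_r = 0.7 s and a = 5.292 m/s².
So v² + 7.409 v − 169.34 = 0.
Positive root: v = −a·t_r + √((a·t_r)² + 2a·d) = −3.704 + √(13.720 + 169.34) = 9.8260 m/s.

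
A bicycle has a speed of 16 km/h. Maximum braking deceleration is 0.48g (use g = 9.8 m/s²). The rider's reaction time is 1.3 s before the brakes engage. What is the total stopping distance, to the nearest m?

Total stopping distance ≈ 8 m

16 km/h ÷ 3.6 = 4.4444 m/s.
a = 0.48 × 9.8 = 4.704 m/s².
Reaction distance = v·t_r = 4.4444 × 1.3 = 5.778 m.
Braking distance = v²/(2a) = 4.4444² / (2 × 4.704) = 19.753 / 9.408 = 2.100 m.
Total = 5.778 + 2.100 = 7.878 m.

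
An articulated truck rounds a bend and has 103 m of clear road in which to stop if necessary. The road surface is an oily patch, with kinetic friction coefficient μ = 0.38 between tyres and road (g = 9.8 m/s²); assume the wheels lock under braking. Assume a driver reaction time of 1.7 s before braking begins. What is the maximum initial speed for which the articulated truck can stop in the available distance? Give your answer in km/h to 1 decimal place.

Maximum speed ≈ 79.5 km/h

a = μg = 0.38 × 9.8 = 3.724 m/s².
Stopping distance: v·t_r + v²/(2a) = 103 with t_r = 1.7 s and a = 3.724 m/s².
So v² + 12.662 v − 767.14 = 0.
Positive root: v = −a·t_r + √((a·t_r)² + 2a·d) = −6.331 + √(40.082 + 767.14) = 22.0807 m/s.
22.0807 m/s × 3.6 = 79.491 km/h.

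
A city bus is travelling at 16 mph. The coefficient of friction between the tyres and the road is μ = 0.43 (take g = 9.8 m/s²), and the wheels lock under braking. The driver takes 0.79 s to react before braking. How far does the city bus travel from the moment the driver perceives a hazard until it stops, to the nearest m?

16 mph × 0.44704 = 7.1526 m/s.
a = μg = 0.43 × 9.8 = 4.214 m/s².
Reaction distance = v·t_r = 7.1526 × 0.79 = 5.651 m.
Braking distance = v²/(2a) = 7.1526² / (2 × 4.214) = 51.160 / 8.428 = 6.070 m.
Total = 5.651 + 6.070 = 11.721 m.

Total stopping distance ≈ 12 m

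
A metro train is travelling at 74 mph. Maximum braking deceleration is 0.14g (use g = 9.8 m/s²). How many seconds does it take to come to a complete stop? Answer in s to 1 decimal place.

74 mph × 0.44704 = 33.0810 m/s.
a = 0.14 × 9.8 = 1.372 m/s².
Braking time = v/a = 33.0810 / 1.372 = 24.112 s.

Braking time ≈ 24.1 s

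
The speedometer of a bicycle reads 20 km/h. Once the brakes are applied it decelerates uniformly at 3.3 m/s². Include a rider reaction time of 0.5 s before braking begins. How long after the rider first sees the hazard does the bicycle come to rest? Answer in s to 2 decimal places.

Total time ≈ 2.18 s

20 km/h ÷ 3.6 = 5.5556 m/s.
Braking time = v/a = 5.5556 / 3.300 = 1.684 s.
Total = 0.5 + 1.684 = 2.184 s.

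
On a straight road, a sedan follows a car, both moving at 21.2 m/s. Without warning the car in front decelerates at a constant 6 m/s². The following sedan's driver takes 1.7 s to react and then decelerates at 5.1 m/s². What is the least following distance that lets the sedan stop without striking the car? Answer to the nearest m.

Leader travels v²/(2a_L) = 449.440 / 12.000 = 37.453 m before stopping.
Follower covers v·t_r = 21.2000 × 1.7 = 36.040 m while reacting, then v²/(2a_F) = 449.440 / 10.200 = 44.063 m while braking, for a total of 36.040 + 44.063 = 80.103 m.
Since a_F ≤ a_L and the follower starts braking later, the follower is never slower than the leader, so the closest approach is when both have stopped.
Minimum gap = 80.103 − 37.453 = 42.650 m.

Minimum gap ≈ 43 m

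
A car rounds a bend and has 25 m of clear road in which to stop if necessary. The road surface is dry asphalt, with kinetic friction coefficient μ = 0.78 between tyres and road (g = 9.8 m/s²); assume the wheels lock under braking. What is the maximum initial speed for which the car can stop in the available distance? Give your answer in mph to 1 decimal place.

a = μg = 0.78 × 9.8 = 7.644 m/s².
v²/(2a) = d ⇒ v = √(2 × 7.644 × 25) = √382.20 = 19.5499 m/s.
19.5499 m/s ÷ 0.44704 = 43.732 mph.

Maximum speed ≈ 43.7 mph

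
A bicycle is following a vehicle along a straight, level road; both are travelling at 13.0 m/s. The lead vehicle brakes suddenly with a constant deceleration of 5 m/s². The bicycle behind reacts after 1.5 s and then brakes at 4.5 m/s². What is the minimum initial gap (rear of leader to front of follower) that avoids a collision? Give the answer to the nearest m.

Leader travels v²/(2a_L) = 169.000 / 10.000 = 16.900 m before stopping.
Follower covers v·t_r = 13.0000 × 1.5 = 19.500 m while reacting, then v²/(2a_F) = 169.000 / 9.000 = 18.778 m while braking, for a total of 19.500 + 18.778 = 38.278 m.
Since a_F ≤ a_L and the follower starts braking later, the follower is never slower than the leader, so the closest approach is when both have stopped.
Minimum gap = 38.278 − 16.900 = 21.378 m.

Minimum gap ≈ 21 m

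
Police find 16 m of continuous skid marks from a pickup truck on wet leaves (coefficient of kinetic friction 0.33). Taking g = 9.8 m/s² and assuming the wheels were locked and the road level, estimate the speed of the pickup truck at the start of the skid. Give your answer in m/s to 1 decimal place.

Deceleration a = μg = 0.33 × 9.8 = 3.234 m/s².
v = √(2a·d) = √(2 × 3.234 × 16) = √103.488 = 10.1729 m/s.

Initial speed ≈ 10.2 m/s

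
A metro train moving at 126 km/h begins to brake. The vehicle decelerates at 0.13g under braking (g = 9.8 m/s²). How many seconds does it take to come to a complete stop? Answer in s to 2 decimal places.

Braking time ≈ 27.47 s

126 km/h ÷ 3.6 = 35.0000 m/s.
a = 0.13 × 9.8 = 1.274 m/s².
Braking time = v/a = 35.0000 / 1.274 = 27.473 s.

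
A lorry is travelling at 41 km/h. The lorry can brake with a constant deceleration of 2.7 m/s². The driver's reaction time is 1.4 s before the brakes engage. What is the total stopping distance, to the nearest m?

Total stopping distance ≈ 40 m

41 km/h ÷ 3.6 = 11.3889 m/s.
Reaction distance = v·t_r = 11.3889 × 1.4 = 15.944 m.
Braking distance = v²/(2a) = 11.3889² / (2 × 2.700) = 129.707 / 5.400 = 24.020 m.
Total = 15.944 + 24.020 = 39.964 m.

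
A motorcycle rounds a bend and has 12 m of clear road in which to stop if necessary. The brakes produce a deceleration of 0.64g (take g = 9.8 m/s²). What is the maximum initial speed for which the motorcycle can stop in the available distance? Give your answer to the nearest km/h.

Maximum speed ≈ 44 km/h

a = 0.64 × 9.8 = 6.272 m/s².
v²/(2a) = d ⇒ v = √(2 × 6.272 × 12) = √150.53 = 12.2691 m/s.
12.2691 m/s × 3.6 = 44.169 km/h.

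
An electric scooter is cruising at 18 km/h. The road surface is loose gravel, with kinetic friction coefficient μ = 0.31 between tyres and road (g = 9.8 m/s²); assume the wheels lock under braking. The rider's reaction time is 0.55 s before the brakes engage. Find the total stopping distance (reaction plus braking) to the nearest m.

Total stopping distance ≈ 7 m

18 km/h ÷ 3.6 = 5.0000 m/s.
a = μg = 0.31 × 9.8 = 3.038 m/s².
Reaction distance = v·t_r = 5.0000 × 0.55 = 2.750 m.
Braking distance = v²/(2a) = 5.0000² / (2 × 3.038) = 25.000 / 6.076 = 4.115 m.
Total = 2.750 + 4.115 = 6.865 m.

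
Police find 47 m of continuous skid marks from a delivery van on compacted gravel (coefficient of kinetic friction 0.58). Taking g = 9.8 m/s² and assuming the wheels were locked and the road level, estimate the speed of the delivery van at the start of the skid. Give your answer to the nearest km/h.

Deceleration a = μg = 0.58 × 9.8 = 5.684 m/s².
v = √(2a·d) = √(2 × 5.684 × 47) = √534.296 = 23.1148 m/s.
= 23.1148 × 3.6 = 83.213 km/h.

Initial speed ≈ 83 km/h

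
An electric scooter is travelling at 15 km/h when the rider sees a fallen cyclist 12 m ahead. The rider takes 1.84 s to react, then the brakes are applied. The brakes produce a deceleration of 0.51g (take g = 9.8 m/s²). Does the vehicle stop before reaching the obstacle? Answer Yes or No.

Yes

15 km/h ÷ 3.6 = 4.1667 m/s.
a = 0.51 × 9.8 = 4.998 m/s².
Reaction distance = 4.1667 × 1.84 = 7.667 m.
Braking distance = v²/(2a) = 17.361 / 9.996 = 1.737 m.
Total stopping distance = 7.667 + 1.737 = 9.404 m, vs 12 m available — it stops with 12 − 9.404 = 2.596 m to spare.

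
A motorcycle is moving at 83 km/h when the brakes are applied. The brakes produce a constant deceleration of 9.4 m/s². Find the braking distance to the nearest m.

Braking distance ≈ 28 m

83 km/h ÷ 3.6 = 23.0556 m/s.
Braking distance = v²/(2a) = 23.0556² / (2 × 9.400) = 531.561 / 18.800 = 28.275 m.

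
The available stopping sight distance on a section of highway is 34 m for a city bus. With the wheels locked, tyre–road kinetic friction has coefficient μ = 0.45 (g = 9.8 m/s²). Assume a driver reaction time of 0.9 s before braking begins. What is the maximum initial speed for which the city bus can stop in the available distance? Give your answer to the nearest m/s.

a = μg = 0.45 × 9.8 = 4.410 m/s².
Stopping distance: v·t_r + v²/(2a) = 34 with t_r = 0.9 s and a = 4.410 m/s².
So v² + 7.938 v − 299.88 = 0.
Positive root: v = −a·t_r + √((a·t_r)² + 2a·d) = −3.969 + √(15.753 + 299.88) = 13.7971 m/s.

Maximum speed ≈ 14 m/s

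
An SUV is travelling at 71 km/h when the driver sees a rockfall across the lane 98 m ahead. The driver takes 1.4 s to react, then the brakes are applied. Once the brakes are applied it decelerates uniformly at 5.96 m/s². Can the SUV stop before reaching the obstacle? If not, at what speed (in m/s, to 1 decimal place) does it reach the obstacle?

Yes — it stops about 37.8 m short of the obstacle, so it never reaches it

71 km/h ÷ 3.6 = 19.7222 m/s.
Reaction distance = 19.7222 × 1.4 = 27.611 m.
Braking distance = v²/(2a) = 388.965 / 11.920 = 32.631 m.
Total stopping distance = 27.611 + 32.631 = 60.242 m, vs 98 m available — it stops with 98 − 60.242 = 37.758 m to spare.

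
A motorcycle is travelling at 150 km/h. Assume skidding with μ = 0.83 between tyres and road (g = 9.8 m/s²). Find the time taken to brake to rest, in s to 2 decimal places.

Braking time ≈ 5.12 s

150 km/h ÷ 3.6 = 41.6667 m/s.
a = μg = 0.83 × 9.8 = 8.134 m/s².
Braking time = v/a = 41.6667 / 8.134 = 5.123 s.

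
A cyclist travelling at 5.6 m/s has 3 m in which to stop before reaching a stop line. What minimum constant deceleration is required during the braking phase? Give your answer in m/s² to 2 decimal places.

Required deceleration ≈ 5.23 m/s²

v² = 2a·d ⇒ a = v²/(2d) = 5.6000² / (2 × 3.000) = 31.360 / 6.000 = 5.2267 m/s².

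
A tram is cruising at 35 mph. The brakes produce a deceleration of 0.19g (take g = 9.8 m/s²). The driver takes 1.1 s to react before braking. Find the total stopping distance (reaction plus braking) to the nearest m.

Total stopping distance ≈ 83 m

35 mph × 0.44704 = 15.6464 m/s.
a = 0.19 × 9.8 = 1.862 m/s².
Reaction distance = v·t_r = 15.6464 × 1.1 = 17.211 m.
Braking distance = v²/(2a) = 15.6464² / (2 × 1.862) = 244.810 / 3.724 = 65.738 m.
Total = 17.211 + 65.738 = 82.949 m.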